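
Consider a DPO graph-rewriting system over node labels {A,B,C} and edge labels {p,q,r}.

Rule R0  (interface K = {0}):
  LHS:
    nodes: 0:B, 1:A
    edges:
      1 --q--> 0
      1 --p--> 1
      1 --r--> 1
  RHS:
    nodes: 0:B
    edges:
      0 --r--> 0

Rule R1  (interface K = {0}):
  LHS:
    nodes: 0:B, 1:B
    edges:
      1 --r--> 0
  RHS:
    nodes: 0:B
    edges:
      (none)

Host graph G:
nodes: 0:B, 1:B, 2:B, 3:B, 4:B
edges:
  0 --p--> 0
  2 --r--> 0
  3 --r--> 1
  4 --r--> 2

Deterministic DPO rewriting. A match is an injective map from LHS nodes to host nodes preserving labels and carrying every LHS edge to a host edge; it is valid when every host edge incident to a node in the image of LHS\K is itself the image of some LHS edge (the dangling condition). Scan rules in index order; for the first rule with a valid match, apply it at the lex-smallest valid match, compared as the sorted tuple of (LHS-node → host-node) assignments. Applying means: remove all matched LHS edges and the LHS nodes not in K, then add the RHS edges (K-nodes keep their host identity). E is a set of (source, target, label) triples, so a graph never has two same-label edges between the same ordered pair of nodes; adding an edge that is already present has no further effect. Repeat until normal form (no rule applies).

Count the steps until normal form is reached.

start.  V:5 E:4  edges: 0-p->0 2-r->0 3-r->1 4-r->2
1. fire R1 via {0↦1, 1↦3}  →  V:4 E:3  edges: 0-p->0 2-r->0 4-r->2
2. fire R1 via {0↦2, 1↦4}  →  V:3 E:2  edges: 0-p->0 2-r->0
3. fire R1 via {0↦0, 1↦2}  →  V:2 E:1  edges: 0-p->0
halt: no rule applies after step 3

Answer: 3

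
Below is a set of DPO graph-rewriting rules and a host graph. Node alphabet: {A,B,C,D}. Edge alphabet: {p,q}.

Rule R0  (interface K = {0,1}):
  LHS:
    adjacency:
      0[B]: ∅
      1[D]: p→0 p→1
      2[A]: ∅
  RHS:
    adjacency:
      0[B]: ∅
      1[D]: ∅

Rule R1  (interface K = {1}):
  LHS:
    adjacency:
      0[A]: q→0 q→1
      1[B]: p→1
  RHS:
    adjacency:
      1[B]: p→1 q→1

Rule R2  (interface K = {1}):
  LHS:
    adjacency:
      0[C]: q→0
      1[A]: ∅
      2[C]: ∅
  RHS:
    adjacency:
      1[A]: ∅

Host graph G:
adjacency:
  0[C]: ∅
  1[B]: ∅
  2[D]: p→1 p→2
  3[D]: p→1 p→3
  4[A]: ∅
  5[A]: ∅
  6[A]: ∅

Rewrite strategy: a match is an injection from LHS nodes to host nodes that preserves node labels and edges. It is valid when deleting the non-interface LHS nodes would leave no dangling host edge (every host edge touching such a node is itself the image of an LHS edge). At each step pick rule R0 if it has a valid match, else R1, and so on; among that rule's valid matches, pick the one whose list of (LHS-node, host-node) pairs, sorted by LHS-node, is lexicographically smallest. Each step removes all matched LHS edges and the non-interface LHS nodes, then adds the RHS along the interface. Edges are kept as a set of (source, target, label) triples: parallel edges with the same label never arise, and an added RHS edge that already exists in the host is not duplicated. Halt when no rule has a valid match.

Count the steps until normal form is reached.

Answer: 2

Rewrite trace:
initial: |V|=7 |E|=4  E = 2-p->1 2-p->2 3-p->1 3-p->3
step 1: apply R0 at {0↦1, 1↦2, 2↦4}  → |V|=6 |E|=2  E = 3-p->1 3-p->3
step 2: apply R0 at {0↦1, 1↦3, 2↦5}  → |V|=5 |E|=0  E = ∅
halt: no rule applies after step 2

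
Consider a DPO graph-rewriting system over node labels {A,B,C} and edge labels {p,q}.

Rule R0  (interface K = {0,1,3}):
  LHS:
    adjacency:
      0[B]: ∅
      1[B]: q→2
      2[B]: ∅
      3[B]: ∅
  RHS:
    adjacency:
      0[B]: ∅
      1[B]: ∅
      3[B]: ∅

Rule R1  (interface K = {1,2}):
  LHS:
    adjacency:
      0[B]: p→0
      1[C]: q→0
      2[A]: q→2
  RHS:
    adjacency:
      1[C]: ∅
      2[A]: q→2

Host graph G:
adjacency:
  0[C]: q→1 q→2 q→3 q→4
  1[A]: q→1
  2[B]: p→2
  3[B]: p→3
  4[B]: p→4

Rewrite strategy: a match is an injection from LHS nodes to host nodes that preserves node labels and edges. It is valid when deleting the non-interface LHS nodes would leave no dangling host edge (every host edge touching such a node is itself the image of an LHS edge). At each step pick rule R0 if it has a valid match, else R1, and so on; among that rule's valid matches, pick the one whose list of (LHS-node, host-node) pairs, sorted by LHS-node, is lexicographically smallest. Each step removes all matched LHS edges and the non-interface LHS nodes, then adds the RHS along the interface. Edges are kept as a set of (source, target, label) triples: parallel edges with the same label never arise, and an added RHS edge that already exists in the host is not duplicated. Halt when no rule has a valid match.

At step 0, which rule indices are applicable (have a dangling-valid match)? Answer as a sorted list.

R0: no valid match — LHS pattern not found
R1: 3 valid matches — {0↦2, 1↦0, 2↦1}, {0↦3, 1↦0, 2↦1}, {0↦4, 1↦0, 2↦1}

Answer: [R1]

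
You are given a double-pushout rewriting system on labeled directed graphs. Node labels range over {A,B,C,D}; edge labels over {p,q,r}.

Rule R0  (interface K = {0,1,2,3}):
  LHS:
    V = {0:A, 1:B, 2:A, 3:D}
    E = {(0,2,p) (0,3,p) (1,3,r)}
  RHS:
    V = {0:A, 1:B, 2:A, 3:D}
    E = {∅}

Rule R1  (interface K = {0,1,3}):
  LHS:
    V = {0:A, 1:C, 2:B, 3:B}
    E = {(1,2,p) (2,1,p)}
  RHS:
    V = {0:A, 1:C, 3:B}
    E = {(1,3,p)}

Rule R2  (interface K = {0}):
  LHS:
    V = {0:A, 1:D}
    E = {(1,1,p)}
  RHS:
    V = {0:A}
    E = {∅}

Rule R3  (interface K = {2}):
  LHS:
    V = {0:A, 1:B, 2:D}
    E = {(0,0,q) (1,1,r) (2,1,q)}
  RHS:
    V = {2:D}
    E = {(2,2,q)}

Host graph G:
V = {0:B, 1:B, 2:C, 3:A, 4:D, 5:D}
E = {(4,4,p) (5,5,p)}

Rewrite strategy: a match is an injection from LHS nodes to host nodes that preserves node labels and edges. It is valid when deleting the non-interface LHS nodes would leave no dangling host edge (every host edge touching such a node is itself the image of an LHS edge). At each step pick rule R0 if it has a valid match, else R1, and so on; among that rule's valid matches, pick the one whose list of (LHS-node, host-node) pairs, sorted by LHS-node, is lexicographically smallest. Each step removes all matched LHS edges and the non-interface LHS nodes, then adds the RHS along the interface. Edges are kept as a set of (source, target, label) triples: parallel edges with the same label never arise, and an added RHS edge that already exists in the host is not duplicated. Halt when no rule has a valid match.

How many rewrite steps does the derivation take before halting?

initial: |V|=6 |E|=2  E = 4-p->4 5-p->5
step 1: apply R2 at {0↦3, 1↦4}  → |V|=5 |E|=1  E = 5-p->5
step 2: apply R2 at {0↦3, 1↦5}  → |V|=4 |E|=0  E = ∅
halt: no rule applies after step 2

Answer: 2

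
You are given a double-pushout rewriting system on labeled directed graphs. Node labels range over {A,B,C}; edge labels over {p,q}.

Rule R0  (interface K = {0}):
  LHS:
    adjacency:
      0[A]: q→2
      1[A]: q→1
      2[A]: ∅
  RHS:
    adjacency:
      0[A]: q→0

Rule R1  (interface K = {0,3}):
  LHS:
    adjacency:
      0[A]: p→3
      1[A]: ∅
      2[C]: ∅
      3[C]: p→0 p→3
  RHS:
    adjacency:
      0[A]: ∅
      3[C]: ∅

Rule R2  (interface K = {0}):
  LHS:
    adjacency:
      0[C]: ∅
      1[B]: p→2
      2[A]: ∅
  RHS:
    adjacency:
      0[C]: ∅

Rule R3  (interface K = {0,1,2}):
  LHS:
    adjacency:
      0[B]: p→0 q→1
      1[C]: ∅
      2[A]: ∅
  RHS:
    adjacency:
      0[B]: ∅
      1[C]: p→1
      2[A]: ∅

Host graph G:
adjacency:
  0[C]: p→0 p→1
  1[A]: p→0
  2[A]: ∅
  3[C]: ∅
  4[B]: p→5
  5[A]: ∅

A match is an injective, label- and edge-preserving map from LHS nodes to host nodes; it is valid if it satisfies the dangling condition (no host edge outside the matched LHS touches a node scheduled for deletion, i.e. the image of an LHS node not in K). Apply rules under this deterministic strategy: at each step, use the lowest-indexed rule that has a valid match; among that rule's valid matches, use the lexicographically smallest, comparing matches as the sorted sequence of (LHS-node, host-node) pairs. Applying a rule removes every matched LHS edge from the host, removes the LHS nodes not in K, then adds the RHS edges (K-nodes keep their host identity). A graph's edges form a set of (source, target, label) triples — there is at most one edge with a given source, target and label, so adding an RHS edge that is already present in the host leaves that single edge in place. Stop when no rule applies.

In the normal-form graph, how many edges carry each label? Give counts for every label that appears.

Answer: (no edges)

Derivation:
[0] host  ⇒  6 nodes, 4 edges  {0-p->0 0-p->1 1-p->0 4-p->5}
[1] R1 @ {0↦1, 1↦2, 2↦3, 3↦0}  ⇒  4 nodes, 1 edges  {4-p->5}
[2] R2 @ {0↦0, 1↦4, 2↦5}  ⇒  2 nodes, 0 edges  {∅}
normal form: no rule applies after step 2
NF edges: []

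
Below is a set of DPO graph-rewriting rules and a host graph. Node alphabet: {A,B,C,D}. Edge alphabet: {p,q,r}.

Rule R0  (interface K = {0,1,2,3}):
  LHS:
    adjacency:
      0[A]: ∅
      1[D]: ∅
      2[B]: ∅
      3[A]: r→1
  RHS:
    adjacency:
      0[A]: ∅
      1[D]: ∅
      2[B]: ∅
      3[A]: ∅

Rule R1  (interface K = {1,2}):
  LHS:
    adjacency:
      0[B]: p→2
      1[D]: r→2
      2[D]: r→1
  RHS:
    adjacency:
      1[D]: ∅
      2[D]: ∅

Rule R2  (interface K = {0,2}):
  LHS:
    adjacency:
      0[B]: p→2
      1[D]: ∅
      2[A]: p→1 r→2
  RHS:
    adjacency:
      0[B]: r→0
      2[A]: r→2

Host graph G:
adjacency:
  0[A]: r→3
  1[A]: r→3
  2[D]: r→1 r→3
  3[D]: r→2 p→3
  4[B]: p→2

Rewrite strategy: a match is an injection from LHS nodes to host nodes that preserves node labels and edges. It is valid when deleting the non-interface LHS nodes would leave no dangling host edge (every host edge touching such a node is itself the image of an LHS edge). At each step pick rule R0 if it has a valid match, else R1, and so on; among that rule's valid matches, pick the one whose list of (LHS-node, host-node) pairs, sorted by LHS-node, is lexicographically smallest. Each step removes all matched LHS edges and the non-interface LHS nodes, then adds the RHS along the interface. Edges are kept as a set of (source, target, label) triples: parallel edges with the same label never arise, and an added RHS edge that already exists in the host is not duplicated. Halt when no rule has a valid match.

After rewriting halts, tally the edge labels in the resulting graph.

initial: |V|=5 |E|=7  E = 0-r->3 1-r->3 2-r->1 2-r->3 3-r->2 3-p->3 4-p->2
step 1: apply R0 at {0↦0, 1↦3, 2↦4, 3↦1}  → |V|=5 |E|=6  E = 0-r->3 2-r->1 2-r->3 3-r->2 3-p->3 4-p->2
step 2: apply R0 at {0↦1, 1↦3, 2↦4, 3↦0}  → |V|=5 |E|=5  E = 2-r->1 2-r->3 3-r->2 3-p->3 4-p->2
step 3: apply R1 at {0↦4, 1↦3, 2↦2}  → |V|=4 |E|=2  E = 2-r->1 3-p->3
final graph: no rule applies after step 3
NF edges: [(2, 1, 'r'), (3, 3, 'p')]

Answer: p:1 r:1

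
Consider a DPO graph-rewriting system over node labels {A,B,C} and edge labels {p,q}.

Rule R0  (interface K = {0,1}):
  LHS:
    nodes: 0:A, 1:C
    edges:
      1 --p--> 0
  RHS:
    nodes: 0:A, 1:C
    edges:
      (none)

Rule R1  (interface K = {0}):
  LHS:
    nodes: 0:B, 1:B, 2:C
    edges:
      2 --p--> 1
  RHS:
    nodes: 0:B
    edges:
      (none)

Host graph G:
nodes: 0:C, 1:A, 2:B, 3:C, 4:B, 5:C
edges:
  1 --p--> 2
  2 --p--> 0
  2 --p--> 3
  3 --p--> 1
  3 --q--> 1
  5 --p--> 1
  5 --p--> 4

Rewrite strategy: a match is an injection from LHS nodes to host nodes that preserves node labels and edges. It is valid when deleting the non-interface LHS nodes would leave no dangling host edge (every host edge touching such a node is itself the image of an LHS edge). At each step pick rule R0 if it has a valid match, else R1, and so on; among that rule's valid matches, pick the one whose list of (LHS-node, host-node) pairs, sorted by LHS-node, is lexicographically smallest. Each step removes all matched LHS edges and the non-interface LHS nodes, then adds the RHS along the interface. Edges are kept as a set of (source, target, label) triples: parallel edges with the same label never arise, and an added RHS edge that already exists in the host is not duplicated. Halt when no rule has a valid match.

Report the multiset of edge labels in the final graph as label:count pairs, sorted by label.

[0] host  ⇒  6 nodes, 7 edges  {1-p->2 2-p->0 2-p->3 3-p->1 3-q->1 5-p->1 5-p->4}
[1] R0 @ {0↦1, 1↦3}  ⇒  6 nodes, 6 edges  {1-p->2 2-p->0 2-p->3 3-q->1 5-p->1 5-p->4}
[2] R0 @ {0↦1, 1↦5}  ⇒  6 nodes, 5 edges  {1-p->2 2-p->0 2-p->3 3-q->1 5-p->4}
[3] R1 @ {0↦2, 1↦4, 2↦5}  ⇒  4 nodes, 4 edges  {1-p->2 2-p->0 2-p->3 3-q->1}
final graph: no rule applies after step 3
NF edges: [(1, 2, 'p'), (2, 0, 'p'), (2, 3, 'p'), (3, 1, 'q')]

Answer: p:3 q:1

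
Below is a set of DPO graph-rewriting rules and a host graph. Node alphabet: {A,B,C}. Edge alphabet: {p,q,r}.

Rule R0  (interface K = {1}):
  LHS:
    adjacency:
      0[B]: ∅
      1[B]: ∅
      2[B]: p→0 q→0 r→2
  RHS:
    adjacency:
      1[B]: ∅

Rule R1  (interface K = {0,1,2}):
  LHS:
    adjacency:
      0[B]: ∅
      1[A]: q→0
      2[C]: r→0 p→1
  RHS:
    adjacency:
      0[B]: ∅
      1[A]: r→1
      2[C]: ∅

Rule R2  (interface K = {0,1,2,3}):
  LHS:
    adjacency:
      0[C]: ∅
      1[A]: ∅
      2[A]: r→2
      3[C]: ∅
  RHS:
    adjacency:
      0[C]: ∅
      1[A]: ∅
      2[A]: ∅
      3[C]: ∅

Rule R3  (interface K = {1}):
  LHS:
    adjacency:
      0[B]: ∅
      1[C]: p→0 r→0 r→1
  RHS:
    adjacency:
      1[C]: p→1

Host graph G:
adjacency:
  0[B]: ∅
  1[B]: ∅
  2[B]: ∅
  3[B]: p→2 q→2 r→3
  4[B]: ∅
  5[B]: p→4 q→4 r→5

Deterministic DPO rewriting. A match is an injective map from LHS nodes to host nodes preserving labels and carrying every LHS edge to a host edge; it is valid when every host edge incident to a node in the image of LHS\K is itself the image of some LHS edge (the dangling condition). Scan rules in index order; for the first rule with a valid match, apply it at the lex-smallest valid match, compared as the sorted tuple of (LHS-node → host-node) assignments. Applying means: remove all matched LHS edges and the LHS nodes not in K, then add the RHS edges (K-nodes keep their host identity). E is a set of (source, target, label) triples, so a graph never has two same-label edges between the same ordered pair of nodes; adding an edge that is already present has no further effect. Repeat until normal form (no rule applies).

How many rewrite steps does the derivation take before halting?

start.  V:6 E:6  edges: 3-p->2 3-q->2 3-r->3 5-p->4 5-q->4 5-r->5
1. fire R0 via {0↦2, 1↦0, 2↦3}  →  V:4 E:3  edges: 5-p->4 5-q->4 5-r->5
2. fire R0 via {0↦4, 1↦0, 2↦5}  →  V:2 E:0  edges: ∅
normal form: no rule applies after step 2

Answer: 2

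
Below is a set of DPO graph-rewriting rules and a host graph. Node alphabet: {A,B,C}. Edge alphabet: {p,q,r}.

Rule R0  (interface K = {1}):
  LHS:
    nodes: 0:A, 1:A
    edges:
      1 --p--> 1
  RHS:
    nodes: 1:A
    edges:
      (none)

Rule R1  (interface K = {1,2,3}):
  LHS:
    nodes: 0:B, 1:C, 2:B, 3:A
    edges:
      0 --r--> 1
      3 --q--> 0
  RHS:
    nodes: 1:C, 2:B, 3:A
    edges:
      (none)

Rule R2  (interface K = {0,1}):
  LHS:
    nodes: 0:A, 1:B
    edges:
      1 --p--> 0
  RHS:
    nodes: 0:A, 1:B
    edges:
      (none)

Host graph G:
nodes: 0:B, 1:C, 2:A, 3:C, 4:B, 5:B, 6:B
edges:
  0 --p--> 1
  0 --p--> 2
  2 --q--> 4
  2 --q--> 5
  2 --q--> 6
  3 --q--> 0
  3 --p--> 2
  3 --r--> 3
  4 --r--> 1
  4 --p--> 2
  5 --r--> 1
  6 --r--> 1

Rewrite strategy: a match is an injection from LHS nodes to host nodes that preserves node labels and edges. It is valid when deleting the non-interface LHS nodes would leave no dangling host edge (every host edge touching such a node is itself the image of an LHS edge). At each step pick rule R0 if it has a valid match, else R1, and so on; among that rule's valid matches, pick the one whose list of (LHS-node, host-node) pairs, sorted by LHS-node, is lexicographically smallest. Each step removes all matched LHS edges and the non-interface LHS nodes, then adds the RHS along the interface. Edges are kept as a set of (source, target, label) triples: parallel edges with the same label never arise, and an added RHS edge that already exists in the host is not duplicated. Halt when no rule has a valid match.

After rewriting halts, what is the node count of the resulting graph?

Answer: 4

Steps:
initial: |V|=7 |E|=12  E = 0-p->1 0-p->2 2-q->4 2-q->5 2-q->6 3-q->0 3-p->2 3-r->3 4-r->1 4-p->2 5-r->1 6-r->1
step 1: apply R1 at {0↦5, 1↦1, 2↦0, 3↦2}  → |V|=6 |E|=10  E = 0-p->1 0-p->2 2-q->4 2-q->6 3-q->0 3-p->2 3-r->3 4-r->1 4-p->2 6-r->1
step 2: apply R1 at {0↦6, 1↦1, 2↦0, 3↦2}  → |V|=5 |E|=8  E = 0-p->1 0-p->2 2-q->4 3-q->0 3-p->2 3-r->3 4-r->1 4-p->2
step 3: apply R2 at {0↦2, 1↦0}  → |V|=5 |E|=7  E = 0-p->1 2-q->4 3-q->0 3-p->2 3-r->3 4-r->1 4-p->2
step 4: apply R2 at {0↦2, 1↦4}  → |V|=5 |E|=6  E = 0-p->1 2-q->4 3-q->0 3-p->2 3-r->3 4-r->1
step 5: apply R1 at {0↦4, 1↦1, 2↦0, 3↦2}  → |V|=4 |E|=4  E = 0-p->1 3-q->0 3-p->2 3-r->3
normal form: no rule applies after step 5
NF nodes: {0:B, 1:C, 2:A, 3:C}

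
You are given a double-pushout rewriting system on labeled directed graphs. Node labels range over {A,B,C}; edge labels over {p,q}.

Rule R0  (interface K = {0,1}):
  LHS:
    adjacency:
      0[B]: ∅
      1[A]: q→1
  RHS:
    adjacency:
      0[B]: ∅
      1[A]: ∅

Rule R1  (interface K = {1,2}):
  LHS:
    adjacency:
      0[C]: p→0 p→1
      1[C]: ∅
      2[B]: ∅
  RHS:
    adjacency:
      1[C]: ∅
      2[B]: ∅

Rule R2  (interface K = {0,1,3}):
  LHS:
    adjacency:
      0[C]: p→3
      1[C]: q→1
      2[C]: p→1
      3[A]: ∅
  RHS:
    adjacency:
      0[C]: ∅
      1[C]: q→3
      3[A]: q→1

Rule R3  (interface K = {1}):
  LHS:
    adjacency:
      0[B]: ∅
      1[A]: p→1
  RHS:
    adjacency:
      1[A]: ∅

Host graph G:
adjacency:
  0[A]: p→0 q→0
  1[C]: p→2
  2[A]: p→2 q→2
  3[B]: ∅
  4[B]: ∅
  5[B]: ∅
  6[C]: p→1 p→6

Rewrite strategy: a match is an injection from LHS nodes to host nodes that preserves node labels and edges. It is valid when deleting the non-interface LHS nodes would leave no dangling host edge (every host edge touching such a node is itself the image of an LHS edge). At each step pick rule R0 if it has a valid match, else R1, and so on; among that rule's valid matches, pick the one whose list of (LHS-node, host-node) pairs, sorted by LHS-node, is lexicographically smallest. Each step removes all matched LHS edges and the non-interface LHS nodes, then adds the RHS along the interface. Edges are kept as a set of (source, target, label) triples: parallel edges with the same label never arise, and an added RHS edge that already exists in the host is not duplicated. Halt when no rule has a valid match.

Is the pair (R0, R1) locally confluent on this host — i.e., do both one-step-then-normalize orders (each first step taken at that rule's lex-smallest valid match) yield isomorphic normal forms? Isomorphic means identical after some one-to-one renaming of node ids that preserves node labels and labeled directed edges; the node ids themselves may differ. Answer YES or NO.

branch R0-first: apply at {0↦3, 1↦0} → |E|=6, then 4 more step(s) → NF |V|=4 |E|=1 V={0:A, 1:C, 2:A, 5:B} E=1-p->2
branch R1-first: apply at {0↦6, 1↦1, 2↦3} → |E|=5, then 4 more step(s) → NF |V|=4 |E|=1 V={0:A, 1:C, 2:A, 5:B} E=1-p->2
graphs isomorphic (equal up to label-preserving node renaming)

Answer: YES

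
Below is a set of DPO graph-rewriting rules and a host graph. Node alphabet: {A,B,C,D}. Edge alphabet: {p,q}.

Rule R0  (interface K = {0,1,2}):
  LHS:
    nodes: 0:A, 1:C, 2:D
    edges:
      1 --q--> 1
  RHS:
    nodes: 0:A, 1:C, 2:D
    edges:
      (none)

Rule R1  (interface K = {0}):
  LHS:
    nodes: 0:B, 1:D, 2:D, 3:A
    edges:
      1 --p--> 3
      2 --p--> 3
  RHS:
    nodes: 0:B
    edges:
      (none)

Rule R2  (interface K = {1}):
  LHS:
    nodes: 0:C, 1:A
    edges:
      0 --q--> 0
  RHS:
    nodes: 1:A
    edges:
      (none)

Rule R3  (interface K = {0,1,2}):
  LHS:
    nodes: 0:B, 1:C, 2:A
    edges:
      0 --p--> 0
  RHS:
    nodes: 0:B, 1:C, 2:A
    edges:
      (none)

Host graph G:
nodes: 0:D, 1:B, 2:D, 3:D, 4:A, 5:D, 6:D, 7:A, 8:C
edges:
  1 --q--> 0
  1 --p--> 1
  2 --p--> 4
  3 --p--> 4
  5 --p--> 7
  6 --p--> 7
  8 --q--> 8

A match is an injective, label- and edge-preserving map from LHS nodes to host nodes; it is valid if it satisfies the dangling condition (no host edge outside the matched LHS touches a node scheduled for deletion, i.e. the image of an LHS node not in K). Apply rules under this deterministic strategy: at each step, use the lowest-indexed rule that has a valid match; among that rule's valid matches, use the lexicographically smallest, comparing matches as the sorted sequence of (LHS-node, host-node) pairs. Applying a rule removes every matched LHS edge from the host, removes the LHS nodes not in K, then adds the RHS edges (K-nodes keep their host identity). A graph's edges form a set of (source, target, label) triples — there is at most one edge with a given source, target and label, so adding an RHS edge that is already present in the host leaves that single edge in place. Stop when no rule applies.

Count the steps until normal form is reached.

Answer: 3

Steps:
initial: |V|=9 |E|=7  E = 1-q->0 1-p->1 2-p->4 3-p->4 5-p->7 6-p->7 8-q->8
step 1: apply R0 at {0↦4, 1↦8, 2↦0}  → |V|=9 |E|=6  E = 1-q->0 1-p->1 2-p->4 3-p->4 5-p->7 6-p->7
step 2: apply R1 at {0↦1, 1↦2, 2↦3, 3↦4}  → |V|=6 |E|=4  E = 1-q->0 1-p->1 5-p->7 6-p->7
step 3: apply R1 at {0↦1, 1↦5, 2↦6, 3↦7}  → |V|=3 |E|=2  E = 1-q->0 1-p->1
normal form: no rule applies after step 3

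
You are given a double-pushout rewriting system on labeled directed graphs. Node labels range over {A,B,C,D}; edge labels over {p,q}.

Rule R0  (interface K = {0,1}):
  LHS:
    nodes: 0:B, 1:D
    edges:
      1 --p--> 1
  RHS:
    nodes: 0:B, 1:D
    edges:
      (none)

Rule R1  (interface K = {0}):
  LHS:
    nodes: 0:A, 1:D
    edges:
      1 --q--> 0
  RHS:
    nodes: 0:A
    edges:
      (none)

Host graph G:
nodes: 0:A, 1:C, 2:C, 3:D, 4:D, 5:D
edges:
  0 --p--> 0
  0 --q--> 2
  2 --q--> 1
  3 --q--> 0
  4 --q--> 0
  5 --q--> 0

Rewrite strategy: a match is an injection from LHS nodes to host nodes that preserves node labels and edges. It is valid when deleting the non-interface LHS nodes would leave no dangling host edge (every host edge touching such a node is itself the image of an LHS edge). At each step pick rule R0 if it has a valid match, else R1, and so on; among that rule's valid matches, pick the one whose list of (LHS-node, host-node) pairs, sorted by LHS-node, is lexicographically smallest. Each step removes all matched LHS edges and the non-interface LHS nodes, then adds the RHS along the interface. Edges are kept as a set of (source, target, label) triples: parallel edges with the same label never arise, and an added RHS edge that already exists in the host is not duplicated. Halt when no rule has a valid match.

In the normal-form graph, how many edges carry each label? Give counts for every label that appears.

initial: |V|=6 |E|=6  E = 0-p->0 0-q->2 2-q->1 3-q->0 4-q->0 5-q->0
step 1: apply R1 at {0↦0, 1↦3}  → |V|=5 |E|=5  E = 0-p->0 0-q->2 2-q->1 4-q->0 5-q->0
step 2: apply R1 at {0↦0, 1↦4}  → |V|=4 |E|=4  E = 0-p->0 0-q->2 2-q->1 5-q->0
step 3: apply R1 at {0↦0, 1↦5}  → |V|=3 |E|=3  E = 0-p->0 0-q->2 2-q->1
halt: no rule applies after step 3
NF edges: [(0, 0, 'p'), (0, 2, 'q'), (2, 1, 'q')]

Answer: p:1 q:2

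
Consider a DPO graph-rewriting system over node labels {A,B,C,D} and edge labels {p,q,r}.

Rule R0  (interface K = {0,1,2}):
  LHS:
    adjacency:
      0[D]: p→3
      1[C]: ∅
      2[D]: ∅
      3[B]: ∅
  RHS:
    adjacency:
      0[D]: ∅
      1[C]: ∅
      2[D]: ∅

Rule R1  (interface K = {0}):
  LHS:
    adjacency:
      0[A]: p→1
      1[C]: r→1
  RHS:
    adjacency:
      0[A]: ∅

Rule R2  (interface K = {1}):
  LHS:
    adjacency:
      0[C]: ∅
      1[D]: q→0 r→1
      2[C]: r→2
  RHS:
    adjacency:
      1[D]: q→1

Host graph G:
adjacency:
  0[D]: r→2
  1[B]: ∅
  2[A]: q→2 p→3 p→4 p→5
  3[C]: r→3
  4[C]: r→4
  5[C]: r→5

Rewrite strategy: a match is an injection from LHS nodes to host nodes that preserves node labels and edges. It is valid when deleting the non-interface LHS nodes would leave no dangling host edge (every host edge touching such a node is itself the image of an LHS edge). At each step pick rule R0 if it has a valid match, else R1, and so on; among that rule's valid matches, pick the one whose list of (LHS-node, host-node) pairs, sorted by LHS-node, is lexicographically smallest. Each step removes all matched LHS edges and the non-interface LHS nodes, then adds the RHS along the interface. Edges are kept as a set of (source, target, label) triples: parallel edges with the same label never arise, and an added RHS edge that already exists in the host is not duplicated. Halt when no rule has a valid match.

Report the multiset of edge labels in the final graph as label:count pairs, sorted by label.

initial: |V|=6 |E|=8  E = 0-r->2 2-q->2 2-p->3 2-p->4 2-p->5 3-r->3 4-r->4 5-r->5
step 1: apply R1 at {0↦2, 1↦3}  → |V|=5 |E|=6  E = 0-r->2 2-q->2 2-p->4 2-p->5 4-r->4 5-r->5
step 2: apply R1 at {0↦2, 1↦4}  → |V|=4 |E|=4  E = 0-r->2 2-q->2 2-p->5 5-r->5
step 3: apply R1 at {0↦2, 1↦5}  → |V|=3 |E|=2  E = 0-r->2 2-q->2
normal form: no rule applies after step 3
NF edges: [(0, 2, 'r'), (2, 2, 'q')]

Answer: q:1 r:1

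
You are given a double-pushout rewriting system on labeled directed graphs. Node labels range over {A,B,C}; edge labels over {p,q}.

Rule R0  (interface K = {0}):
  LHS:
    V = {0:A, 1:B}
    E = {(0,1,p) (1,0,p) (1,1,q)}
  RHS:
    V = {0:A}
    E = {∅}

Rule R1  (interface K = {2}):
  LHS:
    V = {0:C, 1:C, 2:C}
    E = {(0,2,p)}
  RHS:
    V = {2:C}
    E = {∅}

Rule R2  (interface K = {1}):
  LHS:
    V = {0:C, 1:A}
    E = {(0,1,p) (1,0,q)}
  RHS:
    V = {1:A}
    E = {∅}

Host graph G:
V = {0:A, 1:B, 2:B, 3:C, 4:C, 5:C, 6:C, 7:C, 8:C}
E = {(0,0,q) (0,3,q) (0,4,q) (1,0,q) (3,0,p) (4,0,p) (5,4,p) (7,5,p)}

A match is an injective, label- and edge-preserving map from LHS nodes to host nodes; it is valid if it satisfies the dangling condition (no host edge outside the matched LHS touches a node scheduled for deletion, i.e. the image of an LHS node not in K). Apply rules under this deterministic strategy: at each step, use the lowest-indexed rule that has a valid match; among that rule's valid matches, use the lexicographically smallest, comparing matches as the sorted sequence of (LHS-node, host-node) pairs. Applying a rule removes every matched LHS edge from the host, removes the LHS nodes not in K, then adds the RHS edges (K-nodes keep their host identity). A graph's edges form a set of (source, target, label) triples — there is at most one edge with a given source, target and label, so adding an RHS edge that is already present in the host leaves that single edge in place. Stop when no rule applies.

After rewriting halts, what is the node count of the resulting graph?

Answer: 3

Steps:
[0] host  ⇒  9 nodes, 8 edges  {0-q->0 0-q->3 0-q->4 1-q->0 3-p->0 4-p->0 5-p->4 7-p->5}
[1] R1 @ {0↦7, 1↦6, 2↦5}  ⇒  7 nodes, 7 edges  {0-q->0 0-q->3 0-q->4 1-q->0 3-p->0 4-p->0 5-p->4}
[2] R1 @ {0↦5, 1↦8, 2↦4}  ⇒  5 nodes, 6 edges  {0-q->0 0-q->3 0-q->4 1-q->0 3-p->0 4-p->0}
[3] R2 @ {0↦3, 1↦0}  ⇒  4 nodes, 4 edges  {0-q->0 0-q->4 1-q->0 4-p->0}
[4] R2 @ {0↦4, 1↦0}  ⇒  3 nodes, 2 edges  {0-q->0 1-q->0}
final graph: no rule applies after step 4
NF nodes: {0:A, 1:B, 2:B}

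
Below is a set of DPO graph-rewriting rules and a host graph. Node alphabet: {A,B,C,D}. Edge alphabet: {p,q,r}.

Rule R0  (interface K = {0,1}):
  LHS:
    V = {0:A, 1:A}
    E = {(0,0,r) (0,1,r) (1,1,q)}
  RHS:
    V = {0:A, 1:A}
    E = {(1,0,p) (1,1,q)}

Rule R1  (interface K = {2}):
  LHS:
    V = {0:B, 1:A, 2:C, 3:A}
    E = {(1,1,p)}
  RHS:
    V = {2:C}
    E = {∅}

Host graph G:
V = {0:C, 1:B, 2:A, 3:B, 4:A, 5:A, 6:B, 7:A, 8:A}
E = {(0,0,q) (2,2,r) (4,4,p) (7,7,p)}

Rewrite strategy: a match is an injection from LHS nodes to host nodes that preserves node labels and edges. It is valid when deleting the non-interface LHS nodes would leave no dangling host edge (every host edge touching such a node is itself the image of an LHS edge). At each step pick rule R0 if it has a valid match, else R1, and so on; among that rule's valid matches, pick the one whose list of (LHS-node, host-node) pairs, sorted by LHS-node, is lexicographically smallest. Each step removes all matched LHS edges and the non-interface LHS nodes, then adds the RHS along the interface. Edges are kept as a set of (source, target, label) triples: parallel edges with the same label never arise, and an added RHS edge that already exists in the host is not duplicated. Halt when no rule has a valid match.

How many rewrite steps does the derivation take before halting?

Answer: 2

Steps:
[0] host  ⇒  9 nodes, 4 edges  {0-q->0 2-r->2 4-p->4 7-p->7}
[1] R1 @ {0↦1, 1↦4, 2↦0, 3↦5}  ⇒  6 nodes, 3 edges  {0-q->0 2-r->2 7-p->7}
[2] R1 @ {0↦3, 1↦7, 2↦0, 3↦8}  ⇒  3 nodes, 2 edges  {0-q->0 2-r->2}
normal form: no rule applies after step 2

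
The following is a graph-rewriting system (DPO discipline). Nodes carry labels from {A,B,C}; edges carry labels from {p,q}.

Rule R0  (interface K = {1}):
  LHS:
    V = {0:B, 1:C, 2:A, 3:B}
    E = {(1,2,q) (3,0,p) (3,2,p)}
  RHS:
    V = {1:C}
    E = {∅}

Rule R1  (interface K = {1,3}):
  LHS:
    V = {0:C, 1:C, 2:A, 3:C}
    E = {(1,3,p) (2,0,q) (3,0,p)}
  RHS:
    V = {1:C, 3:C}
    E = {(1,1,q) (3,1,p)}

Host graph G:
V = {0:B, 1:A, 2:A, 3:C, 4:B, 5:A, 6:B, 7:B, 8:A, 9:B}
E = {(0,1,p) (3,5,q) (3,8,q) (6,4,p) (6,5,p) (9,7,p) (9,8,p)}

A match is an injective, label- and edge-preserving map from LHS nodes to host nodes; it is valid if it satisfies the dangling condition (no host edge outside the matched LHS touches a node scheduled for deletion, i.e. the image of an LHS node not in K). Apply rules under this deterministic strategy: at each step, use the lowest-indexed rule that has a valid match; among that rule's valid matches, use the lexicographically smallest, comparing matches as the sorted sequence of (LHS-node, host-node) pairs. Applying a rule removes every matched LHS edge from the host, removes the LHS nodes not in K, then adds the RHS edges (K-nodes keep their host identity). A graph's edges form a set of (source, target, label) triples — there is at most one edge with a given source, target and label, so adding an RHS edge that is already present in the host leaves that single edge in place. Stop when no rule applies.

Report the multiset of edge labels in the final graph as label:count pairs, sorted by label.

start.  V:10 E:7  edges: 0-p->1 3-q->5 3-q->8 6-p->4 6-p->5 9-p->7 9-p->8
1. fire R0 via {0↦4, 1↦3, 2↦5, 3↦6}  →  V:7 E:4  edges: 0-p->1 3-q->8 9-p->7 9-p->8
2. fire R0 via {0↦7, 1↦3, 2↦8, 3↦9}  →  V:4 E:1  edges: 0-p->1
normal form: no rule applies after step 2
NF edges: [(0, 1, 'p')]

Answer: p:1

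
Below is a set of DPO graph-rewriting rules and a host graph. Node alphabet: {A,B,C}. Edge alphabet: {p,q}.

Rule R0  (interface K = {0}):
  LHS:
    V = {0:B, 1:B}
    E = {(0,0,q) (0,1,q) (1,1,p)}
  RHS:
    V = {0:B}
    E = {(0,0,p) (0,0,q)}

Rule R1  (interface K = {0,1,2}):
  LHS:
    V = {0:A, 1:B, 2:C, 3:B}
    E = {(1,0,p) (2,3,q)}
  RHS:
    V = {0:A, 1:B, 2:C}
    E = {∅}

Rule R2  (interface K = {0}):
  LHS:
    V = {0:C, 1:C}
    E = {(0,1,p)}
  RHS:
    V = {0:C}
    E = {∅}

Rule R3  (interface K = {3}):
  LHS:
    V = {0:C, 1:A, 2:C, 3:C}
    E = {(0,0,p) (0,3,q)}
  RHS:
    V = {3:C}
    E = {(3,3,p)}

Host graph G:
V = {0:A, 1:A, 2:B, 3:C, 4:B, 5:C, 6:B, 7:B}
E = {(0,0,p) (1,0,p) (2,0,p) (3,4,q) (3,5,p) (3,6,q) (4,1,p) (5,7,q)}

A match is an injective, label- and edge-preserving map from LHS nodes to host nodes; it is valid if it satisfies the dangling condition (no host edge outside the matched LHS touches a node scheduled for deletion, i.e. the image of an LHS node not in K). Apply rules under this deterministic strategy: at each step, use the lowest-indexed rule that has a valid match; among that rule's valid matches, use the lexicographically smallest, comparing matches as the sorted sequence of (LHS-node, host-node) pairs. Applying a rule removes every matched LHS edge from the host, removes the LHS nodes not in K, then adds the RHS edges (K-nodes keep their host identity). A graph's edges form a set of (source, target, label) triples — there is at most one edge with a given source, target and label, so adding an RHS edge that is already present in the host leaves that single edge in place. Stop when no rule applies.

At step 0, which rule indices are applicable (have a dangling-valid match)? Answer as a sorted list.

Answer: [R1]

Rewrite trace:
R0: no valid match — LHS pattern not found
R1: 4 valid matches — {0↦0, 1↦2, 2↦3, 3↦6}, {0↦0, 1↦2, 2↦5, 3↦7}, {0↦1, 1↦4, 2↦3, 3↦6} (+1 more)
R2: no valid match — 1 raw match, all fail dangling condition
R3: no valid match — LHS pattern not found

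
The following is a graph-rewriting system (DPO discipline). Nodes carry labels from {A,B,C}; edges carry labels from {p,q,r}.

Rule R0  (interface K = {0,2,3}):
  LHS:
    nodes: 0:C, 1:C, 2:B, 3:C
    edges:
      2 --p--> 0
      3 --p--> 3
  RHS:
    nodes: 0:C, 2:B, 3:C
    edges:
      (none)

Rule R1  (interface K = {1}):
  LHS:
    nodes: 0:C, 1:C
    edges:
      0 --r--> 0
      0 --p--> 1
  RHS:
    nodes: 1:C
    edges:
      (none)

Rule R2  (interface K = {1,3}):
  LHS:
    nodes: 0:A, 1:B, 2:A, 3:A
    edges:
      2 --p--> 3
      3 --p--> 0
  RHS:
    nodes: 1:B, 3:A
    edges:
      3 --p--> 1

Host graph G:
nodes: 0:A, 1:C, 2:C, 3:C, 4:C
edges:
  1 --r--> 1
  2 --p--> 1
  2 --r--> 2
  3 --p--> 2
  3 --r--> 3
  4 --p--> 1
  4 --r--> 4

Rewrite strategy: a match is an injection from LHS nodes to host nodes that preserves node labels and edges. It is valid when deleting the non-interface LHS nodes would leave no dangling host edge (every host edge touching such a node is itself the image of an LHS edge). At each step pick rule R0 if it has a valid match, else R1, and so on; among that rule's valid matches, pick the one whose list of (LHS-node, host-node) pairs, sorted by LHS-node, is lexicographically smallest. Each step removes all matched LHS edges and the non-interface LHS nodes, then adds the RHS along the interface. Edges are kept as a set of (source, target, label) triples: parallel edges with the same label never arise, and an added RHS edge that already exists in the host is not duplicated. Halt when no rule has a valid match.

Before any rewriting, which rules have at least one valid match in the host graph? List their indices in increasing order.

R0: no valid match — LHS pattern not found
R1: 2 valid matches — {0↦3, 1↦2}, {0↦4, 1↦1}
R2: no valid match — LHS pattern not found

Answer: [R1]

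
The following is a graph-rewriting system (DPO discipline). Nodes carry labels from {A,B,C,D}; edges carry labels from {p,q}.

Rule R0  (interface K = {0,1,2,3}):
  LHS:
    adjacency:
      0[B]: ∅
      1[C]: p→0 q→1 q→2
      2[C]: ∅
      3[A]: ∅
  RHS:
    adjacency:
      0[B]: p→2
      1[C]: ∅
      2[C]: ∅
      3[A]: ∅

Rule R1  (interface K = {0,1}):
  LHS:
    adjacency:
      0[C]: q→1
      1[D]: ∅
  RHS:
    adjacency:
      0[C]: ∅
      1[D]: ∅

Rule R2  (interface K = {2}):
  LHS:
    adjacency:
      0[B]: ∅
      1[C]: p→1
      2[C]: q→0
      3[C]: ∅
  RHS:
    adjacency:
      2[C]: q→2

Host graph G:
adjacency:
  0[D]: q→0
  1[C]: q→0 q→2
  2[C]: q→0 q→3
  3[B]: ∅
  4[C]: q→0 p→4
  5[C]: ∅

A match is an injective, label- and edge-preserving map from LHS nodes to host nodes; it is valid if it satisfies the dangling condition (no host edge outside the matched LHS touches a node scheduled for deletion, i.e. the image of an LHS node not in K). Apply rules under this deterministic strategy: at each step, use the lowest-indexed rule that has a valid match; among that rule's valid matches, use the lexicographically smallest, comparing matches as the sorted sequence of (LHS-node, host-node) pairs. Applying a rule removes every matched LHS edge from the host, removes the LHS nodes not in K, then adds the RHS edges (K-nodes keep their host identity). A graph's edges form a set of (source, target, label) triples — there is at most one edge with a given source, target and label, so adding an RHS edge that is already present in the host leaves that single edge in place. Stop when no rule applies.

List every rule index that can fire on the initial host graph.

Answer: [R1]

Steps:
R0: no valid match — LHS pattern not found
R1: 3 valid matches — {0↦1, 1↦0}, {0↦2, 1↦0}, {0↦4, 1↦0}
R2: no valid match — 2 raw matches, all fail dangling condition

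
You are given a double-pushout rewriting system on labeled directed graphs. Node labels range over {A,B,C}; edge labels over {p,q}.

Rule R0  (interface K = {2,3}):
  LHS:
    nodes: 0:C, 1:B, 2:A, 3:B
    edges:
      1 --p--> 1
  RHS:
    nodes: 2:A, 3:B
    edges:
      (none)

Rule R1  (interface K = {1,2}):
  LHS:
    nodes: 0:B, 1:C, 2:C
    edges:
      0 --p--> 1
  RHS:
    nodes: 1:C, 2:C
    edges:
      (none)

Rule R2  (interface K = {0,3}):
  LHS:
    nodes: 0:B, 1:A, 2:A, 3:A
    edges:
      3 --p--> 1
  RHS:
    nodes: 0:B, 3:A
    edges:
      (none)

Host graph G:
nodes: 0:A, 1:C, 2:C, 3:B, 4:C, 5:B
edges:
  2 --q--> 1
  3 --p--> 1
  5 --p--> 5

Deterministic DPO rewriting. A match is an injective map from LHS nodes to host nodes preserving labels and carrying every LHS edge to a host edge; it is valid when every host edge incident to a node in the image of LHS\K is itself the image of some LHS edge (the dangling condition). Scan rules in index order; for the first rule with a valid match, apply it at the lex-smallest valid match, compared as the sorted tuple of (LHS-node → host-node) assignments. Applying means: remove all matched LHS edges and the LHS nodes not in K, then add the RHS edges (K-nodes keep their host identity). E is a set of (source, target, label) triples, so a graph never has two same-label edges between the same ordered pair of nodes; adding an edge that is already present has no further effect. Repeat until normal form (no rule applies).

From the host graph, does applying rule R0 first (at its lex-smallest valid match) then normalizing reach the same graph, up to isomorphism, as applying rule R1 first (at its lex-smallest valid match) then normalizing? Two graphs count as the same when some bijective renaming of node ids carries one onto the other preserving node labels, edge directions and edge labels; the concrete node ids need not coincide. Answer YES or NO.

Answer: NO

Derivation:
branch R0-first: apply at {0↦4, 1↦5, 2↦0, 3↦3} → |E|=2, then 1 more step(s) → NF |V|=3 |E|=1 V={0:A, 1:C, 2:C} E=2-q->1
branch R1-first: apply at {0↦3, 1↦1, 2↦2} → |E|=2, then 0 more step(s) → NF |V|=5 |E|=2 V={0:A, 1:C, 2:C, 4:C, 5:B} E=2-q->1 5-p->5
graphs not isomorphic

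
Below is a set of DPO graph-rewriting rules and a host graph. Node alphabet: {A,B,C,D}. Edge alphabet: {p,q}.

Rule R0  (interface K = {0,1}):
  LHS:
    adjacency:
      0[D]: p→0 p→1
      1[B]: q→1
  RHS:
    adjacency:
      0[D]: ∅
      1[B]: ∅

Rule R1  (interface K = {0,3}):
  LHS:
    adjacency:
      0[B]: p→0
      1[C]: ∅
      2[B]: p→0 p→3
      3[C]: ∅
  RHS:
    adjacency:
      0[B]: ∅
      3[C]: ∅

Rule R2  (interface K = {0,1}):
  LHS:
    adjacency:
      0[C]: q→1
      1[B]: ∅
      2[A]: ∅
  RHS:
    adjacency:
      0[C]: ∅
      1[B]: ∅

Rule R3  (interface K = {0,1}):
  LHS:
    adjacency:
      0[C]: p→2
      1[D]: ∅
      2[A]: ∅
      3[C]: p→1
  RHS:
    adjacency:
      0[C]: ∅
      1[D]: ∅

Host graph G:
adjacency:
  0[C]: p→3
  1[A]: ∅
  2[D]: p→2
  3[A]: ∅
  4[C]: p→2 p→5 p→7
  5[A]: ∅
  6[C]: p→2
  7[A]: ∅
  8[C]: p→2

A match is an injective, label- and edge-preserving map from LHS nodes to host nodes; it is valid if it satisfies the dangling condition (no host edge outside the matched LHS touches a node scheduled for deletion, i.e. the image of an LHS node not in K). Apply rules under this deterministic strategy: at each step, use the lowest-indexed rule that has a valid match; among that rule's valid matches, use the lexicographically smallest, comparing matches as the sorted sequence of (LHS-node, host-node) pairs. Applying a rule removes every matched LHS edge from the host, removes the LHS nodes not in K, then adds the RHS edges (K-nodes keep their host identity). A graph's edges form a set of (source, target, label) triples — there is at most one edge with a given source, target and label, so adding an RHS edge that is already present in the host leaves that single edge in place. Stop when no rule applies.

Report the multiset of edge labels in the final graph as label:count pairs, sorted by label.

Answer: p:3

Steps:
[0] host  ⇒  9 nodes, 7 edges  {0-p->3 2-p->2 4-p->2 4-p->5 4-p->7 6-p->2 8-p->2}
[1] R3 @ {0↦0, 1↦2, 2↦3, 3↦6}  ⇒  7 nodes, 5 edges  {2-p->2 4-p->2 4-p->5 4-p->7 8-p->2}
[2] R3 @ {0↦4, 1↦2, 2↦5, 3↦8}  ⇒  5 nodes, 3 edges  {2-p->2 4-p->2 4-p->7}
halt: no rule applies after step 2
NF edges: [(2, 2, 'p'), (4, 2, 'p'), (4, 7, 'p')]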